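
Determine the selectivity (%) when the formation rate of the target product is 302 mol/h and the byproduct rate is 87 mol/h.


Selectivity = desired / (desired + undesired) * 100
Total products = 302 + 87 = 389 mol/h
S = 302 / 389 * 100
= 0.7763 * 100
= 77.63 %

77.63 %


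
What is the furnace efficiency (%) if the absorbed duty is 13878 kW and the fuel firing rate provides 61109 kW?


Furnace efficiency = Q_absorbed / Q_fuel * 100
= 13878 / 61109 * 100 = 22.71

22.71 %


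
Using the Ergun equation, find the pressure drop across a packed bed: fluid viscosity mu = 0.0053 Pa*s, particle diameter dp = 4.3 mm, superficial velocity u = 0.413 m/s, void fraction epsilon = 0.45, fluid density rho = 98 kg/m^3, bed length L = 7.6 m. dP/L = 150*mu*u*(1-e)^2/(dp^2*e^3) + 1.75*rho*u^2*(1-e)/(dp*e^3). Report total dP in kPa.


dp = 4.3 mm = 0.0043 m
Viscous term = 150*0.0053*0.413*(1-0.45)^2 / (0.0043^2*0.45^3) = 58947.9
Inertial term = 1.75*98*0.413^2*(1-0.45) / (0.0043*0.45^3) = 41060.2
dP/L = 58947.9 + 41060.2 = 100008 Pa/m
dP = 100008 * 7.6 / 1000 = 760.1 kPa

760.1 kPa


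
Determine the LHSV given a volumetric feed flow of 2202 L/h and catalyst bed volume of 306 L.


LHSV = volumetric feed rate / catalyst volume
= 2202 L/h / 306 L
= 7.196 h^-1

7.196 h^-1


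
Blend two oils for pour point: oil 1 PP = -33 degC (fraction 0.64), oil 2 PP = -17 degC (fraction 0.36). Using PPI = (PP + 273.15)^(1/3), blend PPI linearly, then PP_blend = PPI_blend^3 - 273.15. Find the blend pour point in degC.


PPI_1 = (-33 + 273.15)^(1/3) = 6.215759
PPI_2 = (-17 + 273.15)^(1/3) = 6.350844
PPI_blend = 0.64 * 6.215759 + 0.36 * 6.350844 = 6.26439
PP_blend = 6.26439^3 - 273.15 = 245.8308 - 273.15 = -27.32

-27.32 degC


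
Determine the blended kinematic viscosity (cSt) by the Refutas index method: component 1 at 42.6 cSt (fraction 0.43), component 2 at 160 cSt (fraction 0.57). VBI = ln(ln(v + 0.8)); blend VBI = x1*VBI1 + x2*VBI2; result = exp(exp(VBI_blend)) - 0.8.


Refutas method: VBN_i = 14.534*ln(ln(visc_i + 0.8)) + 10.975, blended linearly by mass fraction; since VBN is linear in VBI_i = ln(ln(visc_i + 0.8)) and the fractions sum to 1, blend VBI directly: visc = exp(exp(VBI_blend)) - 0.8
VBI_1 = ln(ln(42.6 + 0.8)) = 1.3272
VBI_2 = ln(ln(160 + 0.8)) = 1.62534
VBI_blend = 0.43 * 1.3272 + 0.57 * 1.62534 = 1.49714
visc_blend = exp(exp(1.49714)) - 0.8 = 86.46

86.46 cSt


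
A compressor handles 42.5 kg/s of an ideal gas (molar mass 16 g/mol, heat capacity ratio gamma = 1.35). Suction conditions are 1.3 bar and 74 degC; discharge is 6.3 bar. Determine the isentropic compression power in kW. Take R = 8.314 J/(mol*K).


Isentropic work: W = m*(gamma/(gamma-1))*(R*T1/MW)*((P2/P1)^((gamma-1)/gamma) - 1)
T1 = 74 + 273.15 = 347.15 K
Pressure ratio = 6.3 / 1.3 = 4.84615
Exponent = (1.35 - 1)/1.35 = 0.259259
(P2/P1)^exp - 1 = 4.84615^0.259259 - 1 = 0.50555
W = 42.5 * 1.35 / 0.35 * 8.314 * 347.15 / 16 * 0.50555 = 14950

14950 kW


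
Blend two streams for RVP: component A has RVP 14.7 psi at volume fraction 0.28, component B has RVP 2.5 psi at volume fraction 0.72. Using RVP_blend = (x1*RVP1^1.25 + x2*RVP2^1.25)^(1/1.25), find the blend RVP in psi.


Chevron index: RVP_blend = (sum xi*RVPi^1.25)^(1/1.25)
RVP^1.25 terms: 0.28 * 14.7^1.25 + 0.72 * 2.5^1.25 = 10.3228
RVP_blend = 10.3228^(1/1.25) = 6.472

6.472 psi


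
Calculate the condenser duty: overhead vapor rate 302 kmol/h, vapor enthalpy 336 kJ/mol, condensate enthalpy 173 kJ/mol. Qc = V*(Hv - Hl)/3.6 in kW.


Qc = 302 * (336 - 173) / 3.6 = 302 * 163 / 3.6 = 13670

13670 kW


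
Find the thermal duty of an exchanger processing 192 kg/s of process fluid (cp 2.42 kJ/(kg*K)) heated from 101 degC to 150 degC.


Q = m_dot * cp * delta_T
delta_T = 150 - 101 = 49 K
Q = 192 * 2.42 * 49
= 464.64 * 49
= 22767.36 kW

22767.36 kW


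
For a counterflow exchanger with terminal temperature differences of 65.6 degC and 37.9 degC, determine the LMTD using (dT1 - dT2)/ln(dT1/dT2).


LMTD = (dT1 - dT2) / ln(dT1/dT2)
= (65.6 - 37.9) / ln(65.6 / 37.9) = 27.7 / 0.548625 = 50.49

50.49 degC


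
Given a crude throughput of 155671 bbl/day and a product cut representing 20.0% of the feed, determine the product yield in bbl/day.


Crude throughput = 155671 bbl/day
Fraction yield = 20.0%
yield = throughput * fraction / 100
yield = 155671 * 20.0 / 100 = 31134.2

31134.2 bbl/day


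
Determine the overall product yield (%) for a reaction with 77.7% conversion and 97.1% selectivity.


Overall yield = conversion (%) * selectivity (%) / 100
Conversion = 77.7%, Selectivity = 97.1%
Y = 77.7 * 97.1 / 100
= 75.4467 %

75.4467 %


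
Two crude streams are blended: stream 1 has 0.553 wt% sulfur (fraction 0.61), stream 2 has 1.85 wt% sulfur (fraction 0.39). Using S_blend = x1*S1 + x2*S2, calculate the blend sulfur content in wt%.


Linear sulfur blending: S_blend = x1*S1 + x2*S2
Contribution 1: 0.61 * 0.553 = 0.33733 wt%
Contribution 2: 0.39 * 1.85 = 0.7215 wt%
S_blend = 0.33733 + 0.7215 = 1.05883

1.05883 wt%


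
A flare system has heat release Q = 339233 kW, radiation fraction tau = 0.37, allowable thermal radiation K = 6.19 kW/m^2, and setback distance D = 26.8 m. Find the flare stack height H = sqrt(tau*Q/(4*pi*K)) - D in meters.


tau*Q/(4*pi*K) = 0.37 * 339233 / (4 * pi * 6.19) = 1613.61
sqrt(1613.61) = 40.1698
H = 40.1698 - 26.8 = 13.37

13.37 m


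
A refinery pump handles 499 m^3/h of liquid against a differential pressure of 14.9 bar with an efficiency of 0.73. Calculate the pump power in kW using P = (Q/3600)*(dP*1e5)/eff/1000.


Q = 499 / 3600 = 0.138611 m^3/s
P = 0.138611 * (14.9 * 1e5) / 0.73 / 1000 = 282.9

282.9 kW


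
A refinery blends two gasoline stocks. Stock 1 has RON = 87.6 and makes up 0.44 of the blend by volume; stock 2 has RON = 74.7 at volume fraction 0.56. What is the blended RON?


Linear blending: RON_blend = sum(vi * RONi)
Contribution 1: 0.44 * 87.6 = 38.544
Contribution 2: 0.56 * 74.7 = 41.832
RON_blend = 38.544 + 41.832 = 80.376

80.376


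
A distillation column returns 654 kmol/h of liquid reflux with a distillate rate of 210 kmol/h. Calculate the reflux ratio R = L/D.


Reflux ratio definition: R = L / D (liquid returned / distillate withdrawn)
L = 654 kmol/h, D = 210 kmol/h
R = 654 / 210 = 3.114

3.114


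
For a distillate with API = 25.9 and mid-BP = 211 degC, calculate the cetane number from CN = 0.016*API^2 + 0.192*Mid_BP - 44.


CN = 0.016 * 25.9^2 + 0.192 * 211 - 44
CN = 10.73296 + 40.512 - 44 = 7.24496

7.24496


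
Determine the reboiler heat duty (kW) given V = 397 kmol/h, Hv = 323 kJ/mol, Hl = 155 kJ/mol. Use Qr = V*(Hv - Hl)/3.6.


Qr = 397 * (323 - 155) / 3.6 = 397 * 168 / 3.6 = 18530

18530 kW


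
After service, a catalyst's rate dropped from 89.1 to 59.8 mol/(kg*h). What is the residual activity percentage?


Activity (%) = (rate_used / rate_fresh) * 100
rate_used = 59.8, rate_fresh = 89.1
= (59.8 / 89.1) * 100
= 0.6712 * 100 = 67.12

67.12 %


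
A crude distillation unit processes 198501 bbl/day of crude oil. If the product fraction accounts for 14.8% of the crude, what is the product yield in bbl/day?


Crude throughput = 198501 bbl/day
Fraction yield = 14.8%
yield = throughput * fraction / 100
yield = 198501 * 14.8 / 100 = 29378.148

29378.148 bbl/day


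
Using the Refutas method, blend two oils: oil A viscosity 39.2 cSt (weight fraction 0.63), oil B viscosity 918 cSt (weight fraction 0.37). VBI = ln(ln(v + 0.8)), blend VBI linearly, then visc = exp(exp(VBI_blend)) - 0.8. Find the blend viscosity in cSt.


Refutas method: VBN_i = 14.534*ln(ln(visc_i + 0.8)) + 10.975, blended linearly by mass fraction; since VBN is linear in VBI_i = ln(ln(visc_i + 0.8)) and the fractions sum to 1, blend VBI directly: visc = exp(exp(VBI_blend)) - 0.8
VBI_1 = ln(ln(39.2 + 0.8)) = 1.30532
VBI_2 = ln(ln(918 + 0.8)) = 1.92031
VBI_blend = 0.63 * 1.30532 + 0.37 * 1.92031 = 1.53287
visc_blend = exp(exp(1.53287)) - 0.8 = 101.9

101.9 cSt


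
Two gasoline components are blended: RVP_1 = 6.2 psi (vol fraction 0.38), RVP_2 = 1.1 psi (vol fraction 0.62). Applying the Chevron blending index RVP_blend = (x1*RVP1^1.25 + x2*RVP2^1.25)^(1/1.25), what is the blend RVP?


Chevron index: RVP_blend = (sum xi*RVPi^1.25)^(1/1.25)
RVP^1.25 terms: 0.38 * 6.2^1.25 + 0.62 * 1.1^1.25 = 4.41614
RVP_blend = 4.41614^(1/1.25) = 3.281

3.281 psi


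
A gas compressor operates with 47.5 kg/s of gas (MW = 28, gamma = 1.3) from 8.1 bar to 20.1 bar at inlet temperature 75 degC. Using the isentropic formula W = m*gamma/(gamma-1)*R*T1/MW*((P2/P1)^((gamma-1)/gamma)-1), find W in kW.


Isentropic work: W = m*(gamma/(gamma-1))*(R*T1/MW)*((P2/P1)^((gamma-1)/gamma) - 1)
T1 = 75 + 273.15 = 348.15 K
Pressure ratio = 20.1 / 8.1 = 2.48148
Exponent = (1.3 - 1)/1.3 = 0.230769
(P2/P1)^exp - 1 = 2.48148^0.230769 - 1 = 0.233352
W = 47.5 * 1.3 / 0.3 * 8.314 * 348.15 / 28 * 0.233352 = 4965

4965 kW


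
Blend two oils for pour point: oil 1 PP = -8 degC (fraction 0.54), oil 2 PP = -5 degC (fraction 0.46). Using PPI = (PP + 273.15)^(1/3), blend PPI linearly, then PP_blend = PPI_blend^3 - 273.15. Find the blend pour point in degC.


PPI_1 = (-8 + 273.15)^(1/3) = 6.42437
PPI_2 = (-5 + 273.15)^(1/3) = 6.448508
PPI_blend = 0.54 * 6.42437 + 0.46 * 6.448508 = 6.435473
PP_blend = 6.435473^3 - 273.15 = 266.5271 - 273.15 = -6.62

-6.62 degC


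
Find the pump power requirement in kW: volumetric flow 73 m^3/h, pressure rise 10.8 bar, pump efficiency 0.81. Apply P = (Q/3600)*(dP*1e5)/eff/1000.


Q = 73 / 3600 = 0.0202778 m^3/s
P = 0.0202778 * (10.8 * 1e5) / 0.81 / 1000 = 27.04

27.04 kW


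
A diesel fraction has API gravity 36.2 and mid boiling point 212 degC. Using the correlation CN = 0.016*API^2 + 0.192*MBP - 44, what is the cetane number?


CN = 0.016 * 36.2^2 + 0.192 * 212 - 44
CN = 20.96704 + 40.704 - 44 = 17.67104

17.67104


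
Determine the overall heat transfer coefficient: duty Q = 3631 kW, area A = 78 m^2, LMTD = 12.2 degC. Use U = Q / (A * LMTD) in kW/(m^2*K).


From Q = U*A*LMTD, U = Q / (A * LMTD)
U = 3631 / (78 * 12.2) = 3631 / 951.6 = 3.816

3.816 kW/(m^2*K)


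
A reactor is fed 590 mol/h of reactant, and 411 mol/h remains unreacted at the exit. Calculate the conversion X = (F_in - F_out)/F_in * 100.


X = (F_in - F_out) / F_in * 100
Moles reacted = 590 - 411 = 179
X = 179 / 590 * 100
= 0.3034 * 100
= 30.34 %

30.34 %


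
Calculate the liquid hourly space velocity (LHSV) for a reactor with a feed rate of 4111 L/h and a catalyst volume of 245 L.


LHSV = volumetric feed rate / catalyst volume
= 4111 L/h / 245 L
= 16.78 h^-1

16.78 h^-1


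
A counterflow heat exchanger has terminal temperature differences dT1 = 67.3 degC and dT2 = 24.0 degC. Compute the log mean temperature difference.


LMTD = (dT1 - dT2) / ln(dT1/dT2)
= (67.3 - 24.0) / ln(67.3 / 24.0) = 43.3 / 1.03111 = 41.99

41.99 degC


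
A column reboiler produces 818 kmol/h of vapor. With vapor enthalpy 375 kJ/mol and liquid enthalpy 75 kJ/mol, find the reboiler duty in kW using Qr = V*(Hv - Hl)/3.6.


Qr = 818 * (375 - 75) / 3.6 = 818 * 300 / 3.6 = 68170

68170 kW


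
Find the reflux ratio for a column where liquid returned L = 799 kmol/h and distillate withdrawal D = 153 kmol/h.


Reflux ratio definition: R = L / D (liquid returned / distillate withdrawn)
L = 799 kmol/h, D = 153 kmol/h
R = 799 / 153 = 5.222

5.222


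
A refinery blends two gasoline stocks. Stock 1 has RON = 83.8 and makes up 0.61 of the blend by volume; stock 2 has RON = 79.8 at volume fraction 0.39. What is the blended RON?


Linear blending: RON_blend = sum(vi * RONi)
Contribution 1: 0.61 * 83.8 = 51.118
Contribution 2: 0.39 * 79.8 = 31.122
RON_blend = 51.118 + 31.122 = 82.24

82.24


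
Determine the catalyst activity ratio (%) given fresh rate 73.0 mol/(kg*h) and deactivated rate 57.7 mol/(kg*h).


Activity (%) = (rate_used / rate_fresh) * 100
rate_used = 57.7, rate_fresh = 73.0
= (57.7 / 73.0) * 100
= 0.7904 * 100 = 79.04

79.04 %


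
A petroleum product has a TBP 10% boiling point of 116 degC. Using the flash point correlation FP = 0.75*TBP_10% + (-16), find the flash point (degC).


FP = 0.75 * 116 + (-16) = 71

71 degC


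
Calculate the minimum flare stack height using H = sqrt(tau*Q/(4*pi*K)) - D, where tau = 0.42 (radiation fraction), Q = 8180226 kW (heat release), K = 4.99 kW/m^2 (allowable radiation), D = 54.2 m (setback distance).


tau*Q/(4*pi*K) = 0.42 * 8180226 / (4 * pi * 4.99) = 54790.4
sqrt(54790.4) = 234.073
H = 234.073 - 54.2 = 179.9

179.9 m


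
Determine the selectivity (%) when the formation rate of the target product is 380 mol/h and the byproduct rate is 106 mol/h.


Selectivity = desired / (desired + undesired) * 100
Total products = 380 + 106 = 486 mol/h
S = 380 / 486 * 100
= 0.7819 * 100
= 78.19 %

78.19 %


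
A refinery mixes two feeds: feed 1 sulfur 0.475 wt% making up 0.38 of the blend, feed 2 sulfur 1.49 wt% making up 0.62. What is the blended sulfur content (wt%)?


Linear sulfur blending: S_blend = x1*S1 + x2*S2
Contribution 1: 0.38 * 0.475 = 0.1805 wt%
Contribution 2: 0.62 * 1.49 = 0.9238 wt%
S_blend = 0.1805 + 0.9238 = 1.1043

1.1043 wt%


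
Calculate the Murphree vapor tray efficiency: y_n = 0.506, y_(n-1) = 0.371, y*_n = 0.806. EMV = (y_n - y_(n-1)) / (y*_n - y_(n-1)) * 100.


Murphree vapor efficiency: EMV = (y_n - y_(n-1)) / (y*_n - y_(n-1)) * 100
EMV = (0.506 - 0.371) / (0.806 - 0.371) * 100 = 0.135 / 0.435 * 100 = 31.03

31.03 %


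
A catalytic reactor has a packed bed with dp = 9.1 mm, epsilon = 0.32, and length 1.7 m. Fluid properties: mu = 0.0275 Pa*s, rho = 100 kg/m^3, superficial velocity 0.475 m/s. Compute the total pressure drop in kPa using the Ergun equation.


dp = 9.1 mm = 0.0091 m
Viscous term = 150*0.0275*0.475*(1-0.32)^2 / (0.0091^2*0.32^3) = 333889
Inertial term = 1.75*100*0.475^2*(1-0.32) / (0.0091*0.32^3) = 90041.5
dP/L = 333889 + 90041.5 = 423930 Pa/m
dP = 423930 * 1.7 / 1000 = 720.7 kPa

720.7 kPa


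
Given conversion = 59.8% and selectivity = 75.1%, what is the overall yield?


Overall yield = conversion (%) * selectivity (%) / 100
Conversion = 59.8%, Selectivity = 75.1%
Y = 59.8 * 75.1 / 100
= 44.9098 %

44.9098 %


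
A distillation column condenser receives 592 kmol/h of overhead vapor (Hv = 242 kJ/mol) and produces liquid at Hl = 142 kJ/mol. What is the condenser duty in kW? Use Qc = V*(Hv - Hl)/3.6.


Qc = 592 * (242 - 142) / 3.6 = 592 * 100 / 3.6 = 16440

16440 kW


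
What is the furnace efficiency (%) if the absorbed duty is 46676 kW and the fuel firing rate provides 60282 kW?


Furnace efficiency = Q_absorbed / Q_fuel * 100
= 46676 / 60282 * 100 = 77.43

77.43 %


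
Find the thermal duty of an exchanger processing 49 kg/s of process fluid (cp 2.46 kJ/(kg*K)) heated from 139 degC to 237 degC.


Q = m_dot * cp * delta_T
delta_T = 237 - 139 = 98 K
Q = 49 * 2.46 * 98
= 120.54 * 98
= 11812.92 kW

11812.92 kW


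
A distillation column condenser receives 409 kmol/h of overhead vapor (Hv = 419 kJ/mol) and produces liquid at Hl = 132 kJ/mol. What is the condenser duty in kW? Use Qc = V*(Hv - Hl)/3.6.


Qc = 409 * (419 - 132) / 3.6 = 409 * 287 / 3.6 = 32610

32610 kW


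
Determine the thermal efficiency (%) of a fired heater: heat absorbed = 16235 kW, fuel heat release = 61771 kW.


Furnace efficiency = Q_absorbed / Q_fuel * 100
= 16235 / 61771 * 100 = 26.28

26.28 %


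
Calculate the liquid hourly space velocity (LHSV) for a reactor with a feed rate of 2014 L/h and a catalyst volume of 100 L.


LHSV = volumetric feed rate / catalyst volume
= 2014 L/h / 100 L
= 20.14 h^-1

20.14 h^-1


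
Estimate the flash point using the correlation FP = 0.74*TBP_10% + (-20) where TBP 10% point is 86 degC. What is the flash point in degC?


FP = 0.74 * 86 + (-20) = 43.64

43.64 degC


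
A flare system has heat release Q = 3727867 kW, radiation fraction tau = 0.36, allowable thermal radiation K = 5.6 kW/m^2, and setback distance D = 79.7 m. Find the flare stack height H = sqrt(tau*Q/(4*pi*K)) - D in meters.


tau*Q/(4*pi*K) = 0.36 * 3727867 / (4 * pi * 5.6) = 19070.6
sqrt(19070.6) = 138.096
H = 138.096 - 79.7 = 58.40

58.40 m


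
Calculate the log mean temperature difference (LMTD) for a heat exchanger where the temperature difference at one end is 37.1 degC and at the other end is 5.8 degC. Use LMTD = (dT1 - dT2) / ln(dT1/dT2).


LMTD = (dT1 - dT2) / ln(dT1/dT2)
= (37.1 - 5.8) / ln(37.1 / 5.8) = 31.3 / 1.85576 = 16.87

16.87 degC


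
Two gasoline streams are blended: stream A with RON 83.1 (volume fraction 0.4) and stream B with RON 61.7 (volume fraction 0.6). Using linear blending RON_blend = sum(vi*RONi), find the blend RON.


Linear blending: RON_blend = sum(vi * RONi)
Contribution 1: 0.4 * 83.1 = 33.24
Contribution 2: 0.6 * 61.7 = 37.02
RON_blend = 33.24 + 37.02 = 70.26

70.26


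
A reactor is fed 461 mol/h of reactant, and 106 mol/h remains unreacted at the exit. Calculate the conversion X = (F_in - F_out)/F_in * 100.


X = (F_in - F_out) / F_in * 100
Moles reacted = 461 - 106 = 355
X = 355 / 461 * 100
= 0.7701 * 100
= 77.01 %

77.01 %


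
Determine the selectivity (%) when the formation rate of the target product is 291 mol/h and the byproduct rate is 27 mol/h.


Selectivity = desired / (desired + undesired) * 100
Total products = 291 + 27 = 318 mol/h
S = 291 / 318 * 100
= 0.9151 * 100
= 91.51 %

91.51 %


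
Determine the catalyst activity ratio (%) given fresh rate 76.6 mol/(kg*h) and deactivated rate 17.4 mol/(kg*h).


Activity (%) = (rate_used / rate_fresh) * 100
rate_used = 17.4, rate_fresh = 76.6
= (17.4 / 76.6) * 100
= 0.2272 * 100 = 22.72

22.72 %


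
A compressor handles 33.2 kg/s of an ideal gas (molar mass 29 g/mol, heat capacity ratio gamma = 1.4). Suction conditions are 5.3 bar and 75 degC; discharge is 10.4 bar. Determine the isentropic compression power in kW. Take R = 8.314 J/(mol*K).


Isentropic work: W = m*(gamma/(gamma-1))*(R*T1/MW)*((P2/P1)^((gamma-1)/gamma) - 1)
T1 = 75 + 273.15 = 348.15 K
Pressure ratio = 10.4 / 5.3 = 1.96226
Exponent = (1.4 - 1)/1.4 = 0.285714
(P2/P1)^exp - 1 = 1.96226^0.285714 - 1 = 0.212396
W = 33.2 * 1.4 / 0.4 * 8.314 * 348.15 / 29 * 0.212396 = 2463

2463 kW


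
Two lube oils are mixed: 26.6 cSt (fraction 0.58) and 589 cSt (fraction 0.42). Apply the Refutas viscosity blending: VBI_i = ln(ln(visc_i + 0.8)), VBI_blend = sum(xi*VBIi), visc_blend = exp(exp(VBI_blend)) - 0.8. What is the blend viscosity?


Refutas method: VBN_i = 14.534*ln(ln(visc_i + 0.8)) + 10.975, blended linearly by mass fraction; since VBN is linear in VBI_i = ln(ln(visc_i + 0.8)) and the fractions sum to 1, blend VBI directly: visc = exp(exp(VBI_blend)) - 0.8
VBI_1 = ln(ln(26.6 + 0.8)) = 1.19711
VBI_2 = ln(ln(589 + 0.8)) = 1.85313
VBI_blend = 0.58 * 1.19711 + 0.42 * 1.85313 = 1.47264
visc_blend = exp(exp(1.47264)) - 0.8 = 77.51

77.51 cSt


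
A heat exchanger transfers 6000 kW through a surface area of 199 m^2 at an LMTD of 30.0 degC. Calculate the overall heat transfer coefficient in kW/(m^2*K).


From Q = U*A*LMTD, U = Q / (A * LMTD)
U = 6000 / (199 * 30.0) = 6000 / 5970 = 1.005

1.005 kW/(m^2*K)


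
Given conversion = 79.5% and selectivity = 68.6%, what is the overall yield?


Overall yield = conversion (%) * selectivity (%) / 100
Conversion = 79.5%, Selectivity = 68.6%
Y = 79.5 * 68.6 / 100
= 54.537 %

54.537 %


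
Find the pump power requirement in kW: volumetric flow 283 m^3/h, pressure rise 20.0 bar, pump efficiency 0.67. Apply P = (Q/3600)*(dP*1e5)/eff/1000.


Q = 283 / 3600 = 0.0786111 m^3/s
P = 0.0786111 * (20.0 * 1e5) / 0.67 / 1000 = 234.7

234.7 kW


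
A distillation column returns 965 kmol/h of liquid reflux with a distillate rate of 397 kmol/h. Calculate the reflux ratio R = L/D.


Reflux ratio definition: R = L / D (liquid returned / distillate withdrawn)
L = 965 kmol/h, D = 397 kmol/h
R = 965 / 397 = 2.431

2.431


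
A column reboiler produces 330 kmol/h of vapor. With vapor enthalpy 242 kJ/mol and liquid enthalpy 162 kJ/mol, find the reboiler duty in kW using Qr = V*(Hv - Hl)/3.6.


Qr = 330 * (242 - 162) / 3.6 = 330 * 80 / 3.6 = 7333

7333 kW


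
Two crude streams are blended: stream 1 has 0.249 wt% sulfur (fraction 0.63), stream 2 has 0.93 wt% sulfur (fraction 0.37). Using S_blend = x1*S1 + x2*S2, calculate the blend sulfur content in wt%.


Linear sulfur blending: S_blend = x1*S1 + x2*S2
Contribution 1: 0.63 * 0.249 = 0.15687 wt%
Contribution 2: 0.37 * 0.93 = 0.3441 wt%
S_blend = 0.15687 + 0.3441 = 0.50097

0.50097 wt%


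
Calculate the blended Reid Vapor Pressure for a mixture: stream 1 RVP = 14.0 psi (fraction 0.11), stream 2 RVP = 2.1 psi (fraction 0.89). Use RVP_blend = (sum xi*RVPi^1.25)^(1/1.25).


Chevron index: RVP_blend = (sum xi*RVPi^1.25)^(1/1.25)
RVP^1.25 terms: 0.11 * 14.0^1.25 + 0.89 * 2.1^1.25 = 5.22878
RVP_blend = 5.22878^(1/1.25) = 3.756

3.756 psi


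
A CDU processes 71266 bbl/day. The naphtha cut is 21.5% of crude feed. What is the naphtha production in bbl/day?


Crude throughput = 71266 bbl/day
Fraction yield = 21.5%
yield = throughput * fraction / 100
yield = 71266 * 21.5 / 100 = 15322.19

15322.19 bbl/day


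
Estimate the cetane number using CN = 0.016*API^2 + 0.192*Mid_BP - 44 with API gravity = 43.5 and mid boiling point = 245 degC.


CN = 0.016 * 43.5^2 + 0.192 * 245 - 44
CN = 30.276 + 47.04 - 44 = 33.316

33.316


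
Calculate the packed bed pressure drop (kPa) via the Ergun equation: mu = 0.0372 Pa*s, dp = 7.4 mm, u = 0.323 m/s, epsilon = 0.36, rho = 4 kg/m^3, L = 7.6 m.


dp = 7.4 mm = 0.0074 m
Viscous term = 150*0.0372*0.323*(1-0.36)^2 / (0.0074^2*0.36^3) = 288952
Inertial term = 1.75*4*0.323^2*(1-0.36) / (0.0074*0.36^3) = 1353.77
dP/L = 288952 + 1353.77 = 290306 Pa/m
dP = 290306 * 7.6 / 1000 = 2206 kPa

2206 kPa


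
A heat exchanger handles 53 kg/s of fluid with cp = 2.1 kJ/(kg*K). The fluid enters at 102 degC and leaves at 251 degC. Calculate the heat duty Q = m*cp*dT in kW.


Q = m_dot * cp * delta_T
delta_T = 251 - 102 = 149 K
Q = 53 * 2.1 * 149
= 111.3 * 149
= 16583.7 kW

16583.7 kW


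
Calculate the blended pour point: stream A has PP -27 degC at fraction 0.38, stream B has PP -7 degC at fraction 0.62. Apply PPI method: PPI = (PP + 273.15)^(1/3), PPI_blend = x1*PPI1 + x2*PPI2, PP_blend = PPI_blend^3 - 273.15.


PPI_1 = (-27 + 273.15)^(1/3) = 6.2671
PPI_2 = (-7 + 273.15)^(1/3) = 6.432436
PPI_blend = 0.38 * 6.2671 + 0.62 * 6.432436 = 6.369608
PP_blend = 6.369608^3 - 273.15 = 258.4271 - 273.15 = -14.72

-14.72 degC


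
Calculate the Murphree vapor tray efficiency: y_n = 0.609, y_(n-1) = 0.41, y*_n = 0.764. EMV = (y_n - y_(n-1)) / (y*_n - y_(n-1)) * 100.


Murphree vapor efficiency: EMV = (y_n - y_(n-1)) / (y*_n - y_(n-1)) * 100
EMV = (0.609 - 0.41) / (0.764 - 0.41) * 100 = 0.199 / 0.354 * 100 = 56.21

56.21 %


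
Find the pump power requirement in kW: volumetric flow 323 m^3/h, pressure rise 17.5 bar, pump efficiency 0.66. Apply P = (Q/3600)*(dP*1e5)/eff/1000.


Q = 323 / 3600 = 0.0897222 m^3/s
P = 0.0897222 * (17.5 * 1e5) / 0.66 / 1000 = 237.9

237.9 kW


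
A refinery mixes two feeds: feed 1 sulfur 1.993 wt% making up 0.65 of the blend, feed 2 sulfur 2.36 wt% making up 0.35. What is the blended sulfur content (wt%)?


Linear sulfur blending: S_blend = x1*S1 + x2*S2
Contribution 1: 0.65 * 1.993 = 1.29545 wt%
Contribution 2: 0.35 * 2.36 = 0.826 wt%
S_blend = 1.29545 + 0.826 = 2.12145

2.12145 wt%


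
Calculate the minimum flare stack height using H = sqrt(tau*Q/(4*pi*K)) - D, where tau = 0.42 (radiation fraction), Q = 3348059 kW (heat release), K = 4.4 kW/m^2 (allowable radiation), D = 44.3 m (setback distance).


tau*Q/(4*pi*K) = 0.42 * 3348059 / (4 * pi * 4.4) = 25432
sqrt(25432) = 159.474
H = 159.474 - 44.3 = 115.2

115.2 m


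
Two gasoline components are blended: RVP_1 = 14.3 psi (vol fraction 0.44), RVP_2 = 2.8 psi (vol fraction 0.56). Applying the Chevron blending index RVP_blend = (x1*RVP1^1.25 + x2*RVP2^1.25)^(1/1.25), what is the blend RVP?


Chevron index: RVP_blend = (sum xi*RVPi^1.25)^(1/1.25)
RVP^1.25 terms: 0.44 * 14.3^1.25 + 0.56 * 2.8^1.25 = 14.2638
RVP_blend = 14.2638^(1/1.25) = 8.383

8.383 psi


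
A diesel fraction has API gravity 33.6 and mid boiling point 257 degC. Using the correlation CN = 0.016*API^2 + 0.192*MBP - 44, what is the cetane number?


CN = 0.016 * 33.6^2 + 0.192 * 257 - 44
CN = 18.06336 + 49.344 - 44 = 23.40736

23.40736


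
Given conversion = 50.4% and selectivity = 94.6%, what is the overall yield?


Overall yield = conversion (%) * selectivity (%) / 100
Conversion = 50.4%, Selectivity = 94.6%
Y = 50.4 * 94.6 / 100
= 47.6784 %

47.6784 %


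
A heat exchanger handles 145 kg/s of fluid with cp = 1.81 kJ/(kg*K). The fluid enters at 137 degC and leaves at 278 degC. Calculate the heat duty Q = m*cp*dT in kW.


Q = m_dot * cp * delta_T
delta_T = 278 - 137 = 141 K
Q = 145 * 1.81 * 141
= 262.45 * 141
= 37005.45 kW

37005.45 kW


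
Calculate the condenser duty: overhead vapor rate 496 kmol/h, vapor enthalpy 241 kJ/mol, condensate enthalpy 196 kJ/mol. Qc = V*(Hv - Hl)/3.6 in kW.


Qc = 496 * (241 - 196) / 3.6 = 496 * 45 / 3.6 = 6200

6200 kW


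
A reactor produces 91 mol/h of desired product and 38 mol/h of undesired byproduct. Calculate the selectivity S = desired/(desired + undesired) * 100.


Selectivity = desired / (desired + undesired) * 100
Total products = 91 + 38 = 129 mol/h
S = 91 / 129 * 100
= 0.7054 * 100
= 70.54 %

70.54 %


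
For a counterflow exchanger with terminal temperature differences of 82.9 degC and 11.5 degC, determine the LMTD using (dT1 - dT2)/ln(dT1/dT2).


LMTD = (dT1 - dT2) / ln(dT1/dT2)
= (82.9 - 11.5) / ln(82.9 / 11.5) = 71.4 / 1.97529 = 36.15

36.15 degC


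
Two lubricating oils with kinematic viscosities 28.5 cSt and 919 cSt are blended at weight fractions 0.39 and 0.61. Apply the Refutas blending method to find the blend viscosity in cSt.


Refutas method: VBN_i = 14.534*ln(ln(visc_i + 0.8)) + 10.975, blended linearly by mass fraction; since VBN is linear in VBI_i = ln(ln(visc_i + 0.8)) and the fractions sum to 1, blend VBI directly: visc = exp(exp(VBI_blend)) - 0.8
VBI_1 = ln(ln(28.5 + 0.8)) = 1.21716
VBI_2 = ln(ln(919 + 0.8)) = 1.92047
VBI_blend = 0.39 * 1.21716 + 0.61 * 1.92047 = 1.64618
visc_blend = exp(exp(1.64618)) - 0.8 = 178.2

178.2 cSt


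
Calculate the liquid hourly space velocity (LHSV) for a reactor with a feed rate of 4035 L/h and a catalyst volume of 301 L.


LHSV = volumetric feed rate / catalyst volume
= 4035 L/h / 301 L
= 13.41 h^-1

13.41 h^-1


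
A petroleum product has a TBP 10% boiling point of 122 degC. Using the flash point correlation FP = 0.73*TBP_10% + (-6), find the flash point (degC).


FP = 0.73 * 122 + (-6) = 83.06

83.06 degC


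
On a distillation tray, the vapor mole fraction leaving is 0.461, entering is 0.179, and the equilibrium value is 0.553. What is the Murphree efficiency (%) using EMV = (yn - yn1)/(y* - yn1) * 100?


Murphree vapor efficiency: EMV = (y_n - y_(n-1)) / (y*_n - y_(n-1)) * 100
EMV = (0.461 - 0.179) / (0.553 - 0.179) * 100 = 0.282 / 0.374 * 100 = 75.40

75.40 %


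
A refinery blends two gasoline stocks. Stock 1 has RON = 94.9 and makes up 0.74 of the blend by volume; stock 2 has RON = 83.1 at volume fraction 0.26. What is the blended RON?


Linear blending: RON_blend = sum(vi * RONi)
Contribution 1: 0.74 * 94.9 = 70.226
Contribution 2: 0.26 * 83.1 = 21.606
RON_blend = 70.226 + 21.606 = 91.832

91.832


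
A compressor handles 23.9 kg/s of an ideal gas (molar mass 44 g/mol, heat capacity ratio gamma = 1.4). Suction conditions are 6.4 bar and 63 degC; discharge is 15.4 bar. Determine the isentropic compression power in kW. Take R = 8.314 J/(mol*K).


Isentropic work: W = m*(gamma/(gamma-1))*(R*T1/MW)*((P2/P1)^((gamma-1)/gamma) - 1)
T1 = 63 + 273.15 = 336.15 K
Pressure ratio = 15.4 / 6.4 = 2.40625
Exponent = (1.4 - 1)/1.4 = 0.285714
(P2/P1)^exp - 1 = 2.40625^0.285714 - 1 = 0.285152
W = 23.9 * 1.4 / 0.4 * 8.314 * 336.15 / 44 * 0.285152 = 1515

1515 kW


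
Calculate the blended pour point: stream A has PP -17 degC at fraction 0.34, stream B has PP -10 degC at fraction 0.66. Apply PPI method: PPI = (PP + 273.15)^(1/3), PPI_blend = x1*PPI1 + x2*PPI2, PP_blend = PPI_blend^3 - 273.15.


PPI_1 = (-17 + 273.15)^(1/3) = 6.350844
PPI_2 = (-10 + 273.15)^(1/3) = 6.408176
PPI_blend = 0.34 * 6.350844 + 0.66 * 6.408176 = 6.388683
PP_blend = 6.388683^3 - 273.15 = 260.7558 - 273.15 = -12.39

-12.39 degC


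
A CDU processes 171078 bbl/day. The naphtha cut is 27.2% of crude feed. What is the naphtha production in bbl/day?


Crude throughput = 171078 bbl/day
Fraction yield = 27.2%
yield = throughput * fraction / 100
yield = 171078 * 27.2 / 100 = 46533.216

46533.216 bbl/day


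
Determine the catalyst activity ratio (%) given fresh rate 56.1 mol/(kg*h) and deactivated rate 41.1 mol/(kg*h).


Activity (%) = (rate_used / rate_fresh) * 100
rate_used = 41.1, rate_fresh = 56.1
= (41.1 / 56.1) * 100
= 0.7326 * 100 = 73.26

73.26 %


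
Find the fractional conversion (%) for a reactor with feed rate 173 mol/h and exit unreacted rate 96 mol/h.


X = (F_in - F_out) / F_in * 100
Moles reacted = 173 - 96 = 77
X = 77 / 173 * 100
= 0.4451 * 100
= 44.51 %

44.51 %


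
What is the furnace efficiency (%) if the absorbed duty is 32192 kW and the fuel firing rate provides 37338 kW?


Furnace efficiency = Q_absorbed / Q_fuel * 100
= 32192 / 37338 * 100 = 86.22

86.22 %


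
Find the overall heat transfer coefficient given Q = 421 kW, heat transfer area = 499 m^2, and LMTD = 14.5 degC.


From Q = U*A*LMTD, U = Q / (A * LMTD)
U = 421 / (499 * 14.5) = 421 / 7235.5 = 0.05819

0.05819 kW/(m^2*K)


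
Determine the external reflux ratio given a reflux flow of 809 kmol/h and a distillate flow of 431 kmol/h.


Reflux ratio definition: R = L / D (liquid returned / distillate withdrawn)
L = 809 kmol/h, D = 431 kmol/h
R = 809 / 431 = 1.877

1.877


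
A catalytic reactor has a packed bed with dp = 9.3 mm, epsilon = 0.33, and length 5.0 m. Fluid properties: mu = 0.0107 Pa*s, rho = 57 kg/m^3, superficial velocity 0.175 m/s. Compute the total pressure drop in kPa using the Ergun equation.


dp = 9.3 mm = 0.0093 m
Viscous term = 150*0.0107*0.175*(1-0.33)^2 / (0.0093^2*0.33^3) = 40565.3
Inertial term = 1.75*57*0.175^2*(1-0.33) / (0.0093*0.33^3) = 6124.05
dP/L = 40565.3 + 6124.05 = 46689.4 Pa/m
dP = 46689.4 * 5.0 / 1000 = 233.4 kPa

233.4 kPa


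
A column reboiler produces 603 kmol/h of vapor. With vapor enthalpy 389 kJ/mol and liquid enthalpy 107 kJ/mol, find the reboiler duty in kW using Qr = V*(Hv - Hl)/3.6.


Qr = 603 * (389 - 107) / 3.6 = 603 * 282 / 3.6 = 47240

47240 kW


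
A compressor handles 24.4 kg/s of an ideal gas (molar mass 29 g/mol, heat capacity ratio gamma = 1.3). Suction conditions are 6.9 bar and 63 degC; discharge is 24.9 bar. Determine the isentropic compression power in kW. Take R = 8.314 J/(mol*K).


Isentropic work: W = m*(gamma/(gamma-1))*(R*T1/MW)*((P2/P1)^((gamma-1)/gamma) - 1)
T1 = 63 + 273.15 = 336.15 K
Pressure ratio = 24.9 / 6.9 = 3.6087
Exponent = (1.3 - 1)/1.3 = 0.230769
(P2/P1)^exp - 1 = 3.6087^0.230769 - 1 = 0.344681
W = 24.4 * 1.3 / 0.3 * 8.314 * 336.15 / 29 * 0.344681 = 3512

3512 kW


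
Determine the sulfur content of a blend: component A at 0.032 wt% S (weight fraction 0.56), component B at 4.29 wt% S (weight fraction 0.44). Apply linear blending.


Linear sulfur blending: S_blend = x1*S1 + x2*S2
Contribution 1: 0.56 * 0.032 = 0.01792 wt%
Contribution 2: 0.44 * 4.29 = 1.8876 wt%
S_blend = 0.01792 + 1.8876 = 1.90552

1.90552 wt%


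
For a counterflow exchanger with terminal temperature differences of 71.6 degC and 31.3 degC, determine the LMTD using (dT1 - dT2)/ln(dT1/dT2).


LMTD = (dT1 - dT2) / ln(dT1/dT2)
= (71.6 - 31.3) / ln(71.6 / 31.3) = 40.3 / 0.827477 = 48.70

48.70 degC


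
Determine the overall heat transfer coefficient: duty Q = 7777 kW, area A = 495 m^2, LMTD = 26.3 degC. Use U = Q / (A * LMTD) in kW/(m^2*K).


From Q = U*A*LMTD, U = Q / (A * LMTD)
U = 7777 / (495 * 26.3) = 7777 / 13018.5 = 0.5974

0.5974 kW/(m^2*K)


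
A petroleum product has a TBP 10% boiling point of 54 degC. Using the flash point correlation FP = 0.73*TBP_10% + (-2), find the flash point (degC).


FP = 0.73 * 54 + (-2) = 37.42

37.42 degC


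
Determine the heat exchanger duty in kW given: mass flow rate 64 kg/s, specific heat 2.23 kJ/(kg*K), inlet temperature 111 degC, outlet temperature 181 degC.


Q = m_dot * cp * delta_T
delta_T = 181 - 111 = 70 K
Q = 64 * 2.23 * 70
= 142.72 * 70
= 9990.4 kW

9990.4 kW


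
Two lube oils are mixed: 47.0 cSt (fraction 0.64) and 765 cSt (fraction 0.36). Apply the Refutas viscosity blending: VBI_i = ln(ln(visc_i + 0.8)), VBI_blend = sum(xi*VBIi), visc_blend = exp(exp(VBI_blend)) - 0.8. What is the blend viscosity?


Refutas method: VBN_i = 14.534*ln(ln(visc_i + 0.8)) + 10.975, blended linearly by mass fraction; since VBN is linear in VBI_i = ln(ln(visc_i + 0.8)) and the fractions sum to 1, blend VBI directly: visc = exp(exp(VBI_blend)) - 0.8
VBI_1 = ln(ln(47.0 + 0.8)) = 1.35249
VBI_2 = ln(ln(765 + 0.8)) = 1.89325
VBI_blend = 0.64 * 1.35249 + 0.36 * 1.89325 = 1.54716
visc_blend = exp(exp(1.54716)) - 0.8 = 108.9

108.9 cSt


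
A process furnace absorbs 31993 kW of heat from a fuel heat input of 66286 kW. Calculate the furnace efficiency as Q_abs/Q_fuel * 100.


Furnace efficiency = Q_absorbed / Q_fuel * 100
= 31993 / 66286 * 100 = 48.27

48.27 %


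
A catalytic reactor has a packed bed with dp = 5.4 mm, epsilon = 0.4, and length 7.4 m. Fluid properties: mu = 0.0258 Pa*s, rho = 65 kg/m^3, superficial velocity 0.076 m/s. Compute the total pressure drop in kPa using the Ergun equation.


dp = 5.4 mm = 0.0054 m
Viscous term = 150*0.0258*0.076*(1-0.4)^2 / (0.0054^2*0.4^3) = 56736.1
Inertial term = 1.75*65*0.076^2*(1-0.4) / (0.0054*0.4^3) = 1140.66
dP/L = 56736.1 + 1140.66 = 57876.8 Pa/m
dP = 57876.8 * 7.4 / 1000 = 428.3 kPa

428.3 kPa


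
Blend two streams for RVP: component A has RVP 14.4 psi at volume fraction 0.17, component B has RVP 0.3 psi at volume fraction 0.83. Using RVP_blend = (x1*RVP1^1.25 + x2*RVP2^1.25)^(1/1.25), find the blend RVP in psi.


Chevron index: RVP_blend = (sum xi*RVPi^1.25)^(1/1.25)
RVP^1.25 terms: 0.17 * 14.4^1.25 + 0.83 * 0.3^1.25 = 4.953
RVP_blend = 4.953^(1/1.25) = 3.597

3.597 psi


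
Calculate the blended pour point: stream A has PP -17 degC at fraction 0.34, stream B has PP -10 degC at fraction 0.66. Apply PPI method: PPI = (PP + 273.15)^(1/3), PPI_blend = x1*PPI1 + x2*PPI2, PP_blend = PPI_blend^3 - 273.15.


PPI_1 = (-17 + 273.15)^(1/3) = 6.350844
PPI_2 = (-10 + 273.15)^(1/3) = 6.408176
PPI_blend = 0.34 * 6.350844 + 0.66 * 6.408176 = 6.388683
PP_blend = 6.388683^3 - 273.15 = 260.7558 - 273.15 = -12.39

-12.39 degC


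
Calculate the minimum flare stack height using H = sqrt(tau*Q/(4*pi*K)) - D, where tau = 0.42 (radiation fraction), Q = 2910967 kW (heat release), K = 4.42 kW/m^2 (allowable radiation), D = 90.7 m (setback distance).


tau*Q/(4*pi*K) = 0.42 * 2910967 / (4 * pi * 4.42) = 22011.7
sqrt(22011.7) = 148.363
H = 148.363 - 90.7 = 57.66

57.66 m


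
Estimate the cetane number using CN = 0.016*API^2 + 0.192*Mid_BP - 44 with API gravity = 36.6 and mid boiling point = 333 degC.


CN = 0.016 * 36.6^2 + 0.192 * 333 - 44
CN = 21.43296 + 63.936 - 44 = 41.36896

41.36896


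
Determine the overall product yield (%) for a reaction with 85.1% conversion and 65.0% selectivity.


Overall yield = conversion (%) * selectivity (%) / 100
Conversion = 85.1%, Selectivity = 65.0%
Y = 85.1 * 65.0 / 100
= 55.315 %

55.315 %


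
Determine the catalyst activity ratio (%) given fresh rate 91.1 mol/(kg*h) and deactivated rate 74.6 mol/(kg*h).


Activity (%) = (rate_used / rate_fresh) * 100
rate_used = 74.6, rate_fresh = 91.1
= (74.6 / 91.1) * 100
= 0.8189 * 100 = 81.89

81.89 %


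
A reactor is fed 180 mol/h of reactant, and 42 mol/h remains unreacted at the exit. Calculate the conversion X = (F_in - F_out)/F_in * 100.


X = (F_in - F_out) / F_in * 100
Moles reacted = 180 - 42 = 138
X = 138 / 180 * 100
= 0.7667 * 100
= 76.67 %

76.67 %


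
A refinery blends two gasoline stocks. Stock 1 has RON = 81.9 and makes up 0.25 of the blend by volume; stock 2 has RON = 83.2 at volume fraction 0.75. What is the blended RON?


Linear blending: RON_blend = sum(vi * RONi)
Contribution 1: 0.25 * 81.9 = 20.475
Contribution 2: 0.75 * 83.2 = 62.4
RON_blend = 20.475 + 62.4 = 82.875

82.875


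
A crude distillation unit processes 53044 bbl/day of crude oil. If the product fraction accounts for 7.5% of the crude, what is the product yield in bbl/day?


Crude throughput = 53044 bbl/day
Fraction yield = 7.5%
yield = throughput * fraction / 100
yield = 53044 * 7.5 / 100 = 3978.3

3978.3 bbl/day


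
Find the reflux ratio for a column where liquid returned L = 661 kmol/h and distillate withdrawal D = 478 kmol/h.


Reflux ratio definition: R = L / D (liquid returned / distillate withdrawn)
L = 661 kmol/h, D = 478 kmol/h
R = 661 / 478 = 1.383

1.383


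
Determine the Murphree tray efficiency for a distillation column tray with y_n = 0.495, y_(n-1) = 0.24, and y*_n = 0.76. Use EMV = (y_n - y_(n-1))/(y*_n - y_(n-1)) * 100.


Murphree vapor efficiency: EMV = (y_n - y_(n-1)) / (y*_n - y_(n-1)) * 100
EMV = (0.495 - 0.24) / (0.76 - 0.24) * 100 = 0.255 / 0.52 * 100 = 49.04

49.04 %


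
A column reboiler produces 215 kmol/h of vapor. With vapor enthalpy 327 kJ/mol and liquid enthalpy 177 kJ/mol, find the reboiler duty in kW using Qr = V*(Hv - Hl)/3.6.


Qr = 215 * (327 - 177) / 3.6 = 215 * 150 / 3.6 = 8958

8958 kW


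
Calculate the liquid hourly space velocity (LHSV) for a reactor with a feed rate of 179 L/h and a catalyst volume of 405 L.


LHSV = volumetric feed rate / catalyst volume
= 179 L/h / 405 L
= 0.4420 h^-1

0.4420 h^-1


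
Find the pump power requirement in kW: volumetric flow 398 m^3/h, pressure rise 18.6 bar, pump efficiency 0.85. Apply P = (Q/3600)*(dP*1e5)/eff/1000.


Q = 398 / 3600 = 0.110556 m^3/s
P = 0.110556 * (18.6 * 1e5) / 0.85 / 1000 = 241.9

241.9 kW


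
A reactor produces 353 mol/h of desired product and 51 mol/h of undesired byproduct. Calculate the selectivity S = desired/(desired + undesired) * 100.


Selectivity = desired / (desired + undesired) * 100
Total products = 353 + 51 = 404 mol/h
S = 353 / 404 * 100
= 0.8738 * 100
= 87.38 %

87.38 %


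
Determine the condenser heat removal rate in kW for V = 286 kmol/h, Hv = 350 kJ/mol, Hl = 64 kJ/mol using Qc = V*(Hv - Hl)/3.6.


Qc = 286 * (350 - 64) / 3.6 = 286 * 286 / 3.6 = 22720

22720 kW


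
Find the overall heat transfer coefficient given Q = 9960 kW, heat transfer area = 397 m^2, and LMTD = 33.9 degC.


From Q = U*A*LMTD, U = Q / (A * LMTD)
U = 9960 / (397 * 33.9) = 9960 / 13458.3 = 0.7401

0.7401 kW/(m^2*K)


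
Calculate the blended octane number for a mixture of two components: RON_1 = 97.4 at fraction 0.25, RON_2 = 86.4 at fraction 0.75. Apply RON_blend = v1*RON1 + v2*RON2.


Linear blending: RON_blend = sum(vi * RONi)
Contribution 1: 0.25 * 97.4 = 24.35
Contribution 2: 0.75 * 86.4 = 64.8
RON_blend = 24.35 + 64.8 = 89.15

89.15


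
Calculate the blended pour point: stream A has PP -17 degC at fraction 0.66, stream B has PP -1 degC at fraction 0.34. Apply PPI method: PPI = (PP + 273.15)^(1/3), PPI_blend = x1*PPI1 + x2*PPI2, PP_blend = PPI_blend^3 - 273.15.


PPI_1 = (-17 + 273.15)^(1/3) = 6.350844
PPI_2 = (-1 + 273.15)^(1/3) = 6.480414
PPI_blend = 0.66 * 6.350844 + 0.34 * 6.480414 = 6.394898
PP_blend = 6.394898^3 - 273.15 = 261.5176 - 273.15 = -11.63

-11.63 degC


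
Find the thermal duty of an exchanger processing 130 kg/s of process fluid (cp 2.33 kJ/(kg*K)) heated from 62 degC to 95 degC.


Q = m_dot * cp * delta_T
delta_T = 95 - 62 = 33 K
Q = 130 * 2.33 * 33
= 302.9 * 33
= 9995.7 kW

9995.7 kW
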